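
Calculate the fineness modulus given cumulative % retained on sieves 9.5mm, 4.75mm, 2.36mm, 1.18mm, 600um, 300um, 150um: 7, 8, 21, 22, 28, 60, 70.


FM = sum(cumulative % retained) / 100
= 216 / 100
= 2.16

2.16


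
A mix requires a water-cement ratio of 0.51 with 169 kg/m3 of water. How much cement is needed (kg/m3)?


Cement = water / (w/c)
= 169 / 0.51
= 331.4 kg/m3

331.4


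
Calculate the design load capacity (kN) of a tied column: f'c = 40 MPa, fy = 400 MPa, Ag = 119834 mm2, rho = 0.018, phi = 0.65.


Ast = rho * Ag = 0.018 * 119834 = 2157.012 mm2
phi*Pn = 0.65 * 0.80 * (0.85 * 40 * (119834 - 2157.012) + 400 * 2157.012) / 1000
= 2529.19 kN

2529.19


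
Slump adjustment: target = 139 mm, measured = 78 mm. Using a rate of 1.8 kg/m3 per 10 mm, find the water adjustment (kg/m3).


Difference = 139 - 78 = 61 mm
Water adjustment = 61 * 1.8 / 10 = 11.0 kg/m3

11.0


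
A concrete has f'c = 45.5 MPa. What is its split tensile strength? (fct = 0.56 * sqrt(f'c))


fct = 0.56 * sqrt(45.5)
= 0.56 * 6.745
= 3.777 MPa

3.777


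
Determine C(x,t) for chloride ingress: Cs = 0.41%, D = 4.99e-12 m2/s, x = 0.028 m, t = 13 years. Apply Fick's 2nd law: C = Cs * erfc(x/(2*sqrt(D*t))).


t_seconds = 13 * 365.25 * 24 * 3600 = 410248800.0 s
arg = 0.028 / (2 * sqrt(4.99e-12 * 410248800.0))
= 0.3094
erfc(0.3094) = 0.6617
C = 0.41 * 0.6617 = 0.2713%

0.2713


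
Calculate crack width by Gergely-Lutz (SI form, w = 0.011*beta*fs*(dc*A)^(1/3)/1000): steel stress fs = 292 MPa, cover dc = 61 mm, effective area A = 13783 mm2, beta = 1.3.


w = 0.011 * beta * fs * (dc * A)^(1/3) / 1000
= 0.011 * 1.3 * 292 * (61 * 13783)^(1/3) / 1000
= 0.394 mm

0.394


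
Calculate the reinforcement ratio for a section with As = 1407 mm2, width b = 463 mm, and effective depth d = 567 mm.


rho = As / (b * d)
= 1407 / (463 * 567)
= 0.0054

0.0054


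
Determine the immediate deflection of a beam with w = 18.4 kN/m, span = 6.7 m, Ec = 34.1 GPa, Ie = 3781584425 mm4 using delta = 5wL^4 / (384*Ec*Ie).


Convert: L = 6.7 m = 6700 mm, Ec = 34.1 GPa = 34100 MPa
delta = 5 * 18.4 * 6700^4 / (384 * 34100 * 3781584425)
= 3.74 mm

3.74


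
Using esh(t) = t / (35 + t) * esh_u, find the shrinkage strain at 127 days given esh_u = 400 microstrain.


esh(127) = 127 / (35 + 127) * 400
= 127 / 162 * 400
= 313.6 microstrain

313.6


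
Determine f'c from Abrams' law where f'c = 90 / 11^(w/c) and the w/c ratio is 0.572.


f'c = 90 / 11^0.572
= 90 / 3.942
= 22.83 MPa

22.83


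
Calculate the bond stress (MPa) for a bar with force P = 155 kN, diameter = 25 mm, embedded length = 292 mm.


u = P / (pi * db * ld)
= 155 * 1000 / (pi * 25 * 292)
= 6.759 MPa

6.759


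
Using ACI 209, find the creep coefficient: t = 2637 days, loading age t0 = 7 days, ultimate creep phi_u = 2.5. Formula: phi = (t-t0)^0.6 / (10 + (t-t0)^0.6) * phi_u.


dt = 2637 - 7 = 2630
phi = 2630^0.6 / (10 + 2630^0.6) * 2.5
= 2.296

2.296


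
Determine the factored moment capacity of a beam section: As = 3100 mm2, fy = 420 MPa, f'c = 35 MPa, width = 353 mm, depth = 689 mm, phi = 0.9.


a = As * fy / (0.85 * f'c * b)
= 3100 * 420 / (0.85 * 35 * 353)
= 123.9793 mm
Mn = As * fy * (d - a/2) / 10^6
= 816.3675 kN-m
phi*Mn = 0.9 * 816.3675 = 734.73 kN-m

734.73


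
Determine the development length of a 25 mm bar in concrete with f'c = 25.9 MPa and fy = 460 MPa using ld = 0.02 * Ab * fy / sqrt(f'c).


Ab = pi * 25^2 / 4 = 490.874 mm2
ld = 0.02 * 490.874 * 460 / sqrt(25.9)
= 887.4 mm

887.4


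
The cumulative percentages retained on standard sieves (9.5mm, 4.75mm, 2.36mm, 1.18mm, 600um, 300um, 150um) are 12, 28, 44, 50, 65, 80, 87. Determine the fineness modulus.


FM = sum(cumulative % retained) / 100
= 366 / 100
= 3.66

3.66


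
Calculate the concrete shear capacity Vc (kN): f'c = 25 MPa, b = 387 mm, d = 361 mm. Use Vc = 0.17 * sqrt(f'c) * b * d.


Vc = 0.17 * sqrt(25) * 387 * 361 / 1000
= 118.75 kN

118.75


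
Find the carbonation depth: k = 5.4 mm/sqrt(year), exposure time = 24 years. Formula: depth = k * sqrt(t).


depth = k * sqrt(t)
= 5.4 * sqrt(24)
= 26.45 mm

26.45


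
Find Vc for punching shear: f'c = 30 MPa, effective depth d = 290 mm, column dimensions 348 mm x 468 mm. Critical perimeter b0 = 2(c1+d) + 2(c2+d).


b0 = 2*(348 + 290) + 2*(468 + 290) = 2792 mm
Vc = 0.33 * sqrt(30) * 2792 * 290 / 1000
= 1463.48 kN

1463.48


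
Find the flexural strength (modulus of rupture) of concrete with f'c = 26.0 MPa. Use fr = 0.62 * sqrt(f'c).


fr = 0.62 * sqrt(26.0)
= 3.161 MPa

3.161


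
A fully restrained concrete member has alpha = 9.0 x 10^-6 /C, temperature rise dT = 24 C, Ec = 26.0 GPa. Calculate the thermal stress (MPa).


sigma = alpha * dT * Ec
= 9.0e-6 * 24 * 26.0 * 1000
= 5.616 MPa

5.616


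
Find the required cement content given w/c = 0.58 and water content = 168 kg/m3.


Cement = water / (w/c)
= 168 / 0.58
= 289.7 kg/m3

289.7


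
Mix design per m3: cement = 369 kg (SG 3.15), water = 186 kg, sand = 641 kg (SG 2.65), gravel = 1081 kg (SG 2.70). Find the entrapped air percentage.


Vol cement = 369 / (3.15 * 1000) = 0.117143 m3
Vol water = 186 / 1000 = 0.186 m3
Vol sand = 641 / (2.65 * 1000) = 0.241887 m3
Vol gravel = 1081 / (2.70 * 1000) = 0.40037 m3
Total solid + water volume = 0.9454 m3
Air = (1 - 0.9454) * 100 = 5.46%

5.46


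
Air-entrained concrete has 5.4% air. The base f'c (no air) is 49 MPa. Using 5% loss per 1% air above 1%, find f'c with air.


Strength loss = (5.4 - 1) * 5 = 22.0%
f'c = 49 * (1 - 22.0/100)
= 38.22 MPa

38.22


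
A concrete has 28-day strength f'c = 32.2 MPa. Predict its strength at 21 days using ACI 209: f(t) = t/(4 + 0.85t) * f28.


f(21) = 21 / (4 + 0.85 * 21) * 32.2
= 21 / 21.85 * 32.2
= 30.95 MPa

30.95


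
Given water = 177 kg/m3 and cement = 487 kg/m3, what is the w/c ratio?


w/c = water / cement
w/c = 177 / 487 = 0.363

0.363


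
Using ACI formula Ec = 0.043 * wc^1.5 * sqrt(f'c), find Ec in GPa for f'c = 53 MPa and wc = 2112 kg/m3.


Ec = 0.043 * 2112^1.5 * sqrt(53) / 1000
= 30.38 GPa

30.38


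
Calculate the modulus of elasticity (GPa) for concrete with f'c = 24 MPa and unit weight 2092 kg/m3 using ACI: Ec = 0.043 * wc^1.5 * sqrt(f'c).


Ec = 0.043 * 2092^1.5 * sqrt(24) / 1000
= 20.16 GPa

20.16


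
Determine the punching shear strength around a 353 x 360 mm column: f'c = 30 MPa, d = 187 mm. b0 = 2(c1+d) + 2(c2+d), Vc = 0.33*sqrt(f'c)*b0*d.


b0 = 2*(353 + 187) + 2*(360 + 187) = 2174 mm
Vc = 0.33 * sqrt(30) * 2174 * 187 / 1000
= 734.81 kN

734.81


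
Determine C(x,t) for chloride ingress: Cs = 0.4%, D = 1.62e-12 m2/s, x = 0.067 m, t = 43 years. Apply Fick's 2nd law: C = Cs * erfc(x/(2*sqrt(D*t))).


t_seconds = 43 * 365.25 * 24 * 3600 = 1356976800.0 s
arg = 0.067 / (2 * sqrt(1.62e-12 * 1356976800.0))
= 0.7145
erfc(0.7145) = 0.3123
C = 0.4 * 0.3123 = 0.1249%

0.1249


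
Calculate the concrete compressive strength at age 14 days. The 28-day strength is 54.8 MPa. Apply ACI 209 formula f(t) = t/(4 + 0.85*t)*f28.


f(14) = 14 / (4 + 0.85 * 14) * 54.8
= 14 / 15.9 * 54.8
= 48.25 MPa

48.25


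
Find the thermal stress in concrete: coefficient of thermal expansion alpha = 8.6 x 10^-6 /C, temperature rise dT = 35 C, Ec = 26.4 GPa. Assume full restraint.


sigma = alpha * dT * Ec
= 8.6e-6 * 35 * 26.4 * 1000
= 7.946 MPa

7.946


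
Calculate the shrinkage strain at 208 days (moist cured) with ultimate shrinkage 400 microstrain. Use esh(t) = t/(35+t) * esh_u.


esh(208) = 208 / (35 + 208) * 400
= 208 / 243 * 400
= 342.4 microstrain

342.4


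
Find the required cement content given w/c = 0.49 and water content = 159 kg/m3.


Cement = water / (w/c)
= 159 / 0.49
= 324.5 kg/m3

324.5


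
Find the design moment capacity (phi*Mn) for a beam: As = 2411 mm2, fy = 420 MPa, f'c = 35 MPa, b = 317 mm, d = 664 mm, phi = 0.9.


a = As * fy / (0.85 * f'c * b)
= 2411 * 420 / (0.85 * 35 * 317)
= 107.3743 mm
Mn = As * fy * (d - a/2) / 10^6
= 618.015 kN-m
phi*Mn = 0.9 * 618.015 = 556.21 kN-m

556.21


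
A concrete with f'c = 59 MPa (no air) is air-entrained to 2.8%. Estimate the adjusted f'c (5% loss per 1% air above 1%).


Strength loss = (2.8 - 1) * 5 = 9.0%
f'c = 59 * (1 - 9.0/100)
= 53.69 MPa

53.69


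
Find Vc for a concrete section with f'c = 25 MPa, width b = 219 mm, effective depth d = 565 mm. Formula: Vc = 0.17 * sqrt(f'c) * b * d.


Vc = 0.17 * sqrt(25) * 219 * 565 / 1000
= 105.17 kN

105.17


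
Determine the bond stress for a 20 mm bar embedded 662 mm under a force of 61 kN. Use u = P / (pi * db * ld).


u = P / (pi * db * ld)
= 61 * 1000 / (pi * 20 * 662)
= 1.467 MPa

1.467


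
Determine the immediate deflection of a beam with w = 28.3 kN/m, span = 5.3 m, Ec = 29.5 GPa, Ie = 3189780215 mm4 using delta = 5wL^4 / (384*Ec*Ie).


Convert: L = 5.3 m = 5300 mm, Ec = 29.5 GPa = 29500 MPa
delta = 5 * 28.3 * 5300^4 / (384 * 29500 * 3189780215)
= 3.09 mm

3.09


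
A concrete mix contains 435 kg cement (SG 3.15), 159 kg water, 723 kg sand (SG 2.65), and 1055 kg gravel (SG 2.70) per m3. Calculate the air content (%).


Vol cement = 435 / (3.15 * 1000) = 0.138095 m3
Vol water = 159 / 1000 = 0.159 m3
Vol sand = 723 / (2.65 * 1000) = 0.27283 m3
Vol gravel = 1055 / (2.70 * 1000) = 0.390741 m3
Total solid + water volume = 0.960666 m3
Air = (1 - 0.960666) * 100 = 3.93%

3.93


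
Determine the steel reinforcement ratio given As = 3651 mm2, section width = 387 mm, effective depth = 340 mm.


rho = As / (b * d)
= 3651 / (387 * 340)
= 0.0277

0.0277


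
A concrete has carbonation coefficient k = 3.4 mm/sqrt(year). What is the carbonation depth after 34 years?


depth = k * sqrt(t)
= 3.4 * sqrt(34)
= 19.83 mm

19.83


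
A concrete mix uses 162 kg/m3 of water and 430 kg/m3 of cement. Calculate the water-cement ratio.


w/c = water / cement
w/c = 162 / 430 = 0.377

0.377


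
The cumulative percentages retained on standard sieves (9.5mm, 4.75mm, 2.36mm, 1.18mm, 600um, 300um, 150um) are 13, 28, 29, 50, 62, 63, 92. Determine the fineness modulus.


FM = sum(cumulative % retained) / 100
= 337 / 100
= 3.37

3.37


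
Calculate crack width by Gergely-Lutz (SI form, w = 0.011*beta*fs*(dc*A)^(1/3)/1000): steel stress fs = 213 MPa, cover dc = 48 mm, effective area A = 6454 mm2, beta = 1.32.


w = 0.011 * beta * fs * (dc * A)^(1/3) / 1000
= 0.011 * 1.32 * 213 * (48 * 6454)^(1/3) / 1000
= 0.209 mm

0.209


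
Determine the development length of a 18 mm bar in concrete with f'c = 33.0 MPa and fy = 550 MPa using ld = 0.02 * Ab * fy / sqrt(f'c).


Ab = pi * 18^2 / 4 = 254.469 mm2
ld = 0.02 * 254.469 * 550 / sqrt(33.0)
= 487.3 mm

487.3


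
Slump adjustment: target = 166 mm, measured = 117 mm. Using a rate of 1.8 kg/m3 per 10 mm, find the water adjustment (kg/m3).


Difference = 166 - 117 = 49 mm
Water adjustment = 49 * 1.8 / 10 = 8.8 kg/m3

8.8


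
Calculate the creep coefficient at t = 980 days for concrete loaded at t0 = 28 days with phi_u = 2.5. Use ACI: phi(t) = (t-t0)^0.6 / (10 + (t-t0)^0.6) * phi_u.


dt = 980 - 28 = 952
phi = 952^0.6 / (10 + 952^0.6) * 2.5
= 2.149

2.149


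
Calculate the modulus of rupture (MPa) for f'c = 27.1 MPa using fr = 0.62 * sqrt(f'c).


fr = 0.62 * sqrt(27.1)
= 3.228 MPa

3.228


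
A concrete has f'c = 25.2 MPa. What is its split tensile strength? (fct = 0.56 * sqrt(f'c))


fct = 0.56 * sqrt(25.2)
= 0.56 * 5.02
= 2.811 MPa

2.811


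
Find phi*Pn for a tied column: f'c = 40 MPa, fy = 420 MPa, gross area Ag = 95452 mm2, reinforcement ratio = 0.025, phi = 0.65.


Ast = rho * Ag = 0.025 * 95452 = 2386.3 mm2
phi*Pn = 0.65 * 0.80 * (0.85 * 40 * (95452 - 2386.3) + 420 * 2386.3) / 1000
= 2166.57 kN

2166.57


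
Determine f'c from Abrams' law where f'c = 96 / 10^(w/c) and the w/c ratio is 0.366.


f'c = 96 / 10^0.366
= 96 / 2.323
= 41.33 MPa

41.33


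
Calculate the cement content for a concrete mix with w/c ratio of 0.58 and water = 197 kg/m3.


Cement = water / (w/c)
= 197 / 0.58
= 339.7 kg/m3

339.7


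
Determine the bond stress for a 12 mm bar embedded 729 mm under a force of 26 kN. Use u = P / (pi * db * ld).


u = P / (pi * db * ld)
= 26 * 1000 / (pi * 12 * 729)
= 0.946 MPa

0.946


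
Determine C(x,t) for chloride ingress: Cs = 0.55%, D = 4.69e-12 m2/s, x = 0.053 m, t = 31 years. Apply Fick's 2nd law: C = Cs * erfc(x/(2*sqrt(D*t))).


t_seconds = 31 * 365.25 * 24 * 3600 = 978285600.0 s
arg = 0.053 / (2 * sqrt(4.69e-12 * 978285600.0))
= 0.3912
erfc(0.3912) = 0.5801
C = 0.55 * 0.5801 = 0.319%

0.319


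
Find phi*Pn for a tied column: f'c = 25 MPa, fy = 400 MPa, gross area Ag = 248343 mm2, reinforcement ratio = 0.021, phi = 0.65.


Ast = rho * Ag = 0.021 * 248343 = 5215.203 mm2
phi*Pn = 0.65 * 0.80 * (0.85 * 25 * (248343 - 5215.203) + 400 * 5215.203) / 1000
= 3771.32 kN

3771.32


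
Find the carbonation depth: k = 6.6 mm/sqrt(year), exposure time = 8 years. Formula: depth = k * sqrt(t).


depth = k * sqrt(t)
= 6.6 * sqrt(8)
= 18.67 mm

18.67


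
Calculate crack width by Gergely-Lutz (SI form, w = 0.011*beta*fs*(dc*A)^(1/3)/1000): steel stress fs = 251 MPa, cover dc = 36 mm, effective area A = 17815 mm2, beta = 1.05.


w = 0.011 * beta * fs * (dc * A)^(1/3) / 1000
= 0.011 * 1.05 * 251 * (36 * 17815)^(1/3) / 1000
= 0.25 mm

0.25


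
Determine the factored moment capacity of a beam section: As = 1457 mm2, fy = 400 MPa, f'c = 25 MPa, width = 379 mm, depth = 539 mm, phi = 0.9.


a = As * fy / (0.85 * f'c * b)
= 1457 * 400 / (0.85 * 25 * 379)
= 72.3638 mm
Mn = As * fy * (d - a/2) / 10^6
= 293.0424 kN-m
phi*Mn = 0.9 * 293.0424 = 263.74 kN-m

263.74


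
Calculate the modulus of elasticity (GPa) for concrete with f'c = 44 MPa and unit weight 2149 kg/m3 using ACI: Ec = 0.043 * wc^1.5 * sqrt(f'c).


Ec = 0.043 * 2149^1.5 * sqrt(44) / 1000
= 28.42 GPa

28.42


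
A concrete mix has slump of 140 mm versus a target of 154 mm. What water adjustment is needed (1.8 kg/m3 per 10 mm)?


Difference = 154 - 140 = 14 mm
Water adjustment = 14 * 1.8 / 10 = 2.5 kg/m3

2.5


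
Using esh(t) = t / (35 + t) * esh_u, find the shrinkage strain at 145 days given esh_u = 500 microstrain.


esh(145) = 145 / (35 + 145) * 500
= 145 / 180 * 500
= 402.8 microstrain

402.8


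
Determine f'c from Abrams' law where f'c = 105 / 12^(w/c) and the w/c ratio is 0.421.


f'c = 105 / 12^0.421
= 105 / 2.847
= 36.89 MPa

36.89


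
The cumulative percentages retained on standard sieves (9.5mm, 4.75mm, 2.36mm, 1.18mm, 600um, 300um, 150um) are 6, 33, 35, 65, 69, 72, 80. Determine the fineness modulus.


FM = sum(cumulative % retained) / 100
= 360 / 100
= 3.6

3.6


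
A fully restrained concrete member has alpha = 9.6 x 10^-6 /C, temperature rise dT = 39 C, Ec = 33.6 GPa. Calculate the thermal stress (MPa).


sigma = alpha * dT * Ec
= 9.6e-6 * 39 * 33.6 * 1000
= 12.58 MPa

12.58


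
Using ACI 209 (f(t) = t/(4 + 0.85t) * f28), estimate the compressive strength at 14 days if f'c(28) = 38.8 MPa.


f(14) = 14 / (4 + 0.85 * 14) * 38.8
= 14 / 15.9 * 38.8
= 34.16 MPa

34.16


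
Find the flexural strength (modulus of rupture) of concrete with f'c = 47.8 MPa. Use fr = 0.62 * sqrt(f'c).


fr = 0.62 * sqrt(47.8)
= 4.287 MPa

4.287


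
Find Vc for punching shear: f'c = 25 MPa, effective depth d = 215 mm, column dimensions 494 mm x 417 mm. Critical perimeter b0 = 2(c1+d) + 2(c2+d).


b0 = 2*(494 + 215) + 2*(417 + 215) = 2682 mm
Vc = 0.33 * sqrt(25) * 2682 * 215 / 1000
= 951.44 kN

951.44


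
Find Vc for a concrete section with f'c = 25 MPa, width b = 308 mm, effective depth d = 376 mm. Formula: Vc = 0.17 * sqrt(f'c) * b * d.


Vc = 0.17 * sqrt(25) * 308 * 376 / 1000
= 98.44 kN

98.44


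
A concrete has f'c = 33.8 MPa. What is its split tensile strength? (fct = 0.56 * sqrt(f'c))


fct = 0.56 * sqrt(33.8)
= 0.56 * 5.814
= 3.256 MPa

3.256


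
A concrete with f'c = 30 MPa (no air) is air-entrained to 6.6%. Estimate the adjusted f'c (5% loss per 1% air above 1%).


Strength loss = (6.6 - 1) * 5 = 28.0%
f'c = 30 * (1 - 28.0/100)
= 21.6 MPa

21.6


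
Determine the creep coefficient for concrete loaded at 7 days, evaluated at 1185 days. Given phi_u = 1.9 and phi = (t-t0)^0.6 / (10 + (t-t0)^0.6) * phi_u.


dt = 1185 - 7 = 1178
phi = 1178^0.6 / (10 + 1178^0.6) * 1.9
= 1.661

1.661


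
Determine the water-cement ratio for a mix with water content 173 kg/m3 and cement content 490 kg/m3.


w/c = water / cement
w/c = 173 / 490 = 0.353

0.353


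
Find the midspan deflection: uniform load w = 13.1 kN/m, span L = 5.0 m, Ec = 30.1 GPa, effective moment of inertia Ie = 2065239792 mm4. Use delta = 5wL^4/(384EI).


Convert: L = 5.0 m = 5000 mm, Ec = 30.1 GPa = 30100 MPa
delta = 5 * 13.1 * 5000^4 / (384 * 30100 * 2065239792)
= 1.71 mm

1.71


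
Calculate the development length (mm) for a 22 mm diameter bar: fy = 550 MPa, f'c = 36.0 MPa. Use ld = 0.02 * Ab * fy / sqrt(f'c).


Ab = pi * 22^2 / 4 = 380.133 mm2
ld = 0.02 * 380.133 * 550 / sqrt(36.0)
= 696.9 mm

696.9


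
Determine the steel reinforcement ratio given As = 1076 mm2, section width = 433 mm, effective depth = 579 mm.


rho = As / (b * d)
= 1076 / (433 * 579)
= 0.0043

0.0043


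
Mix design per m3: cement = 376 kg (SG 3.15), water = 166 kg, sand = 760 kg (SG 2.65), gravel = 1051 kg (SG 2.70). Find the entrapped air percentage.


Vol cement = 376 / (3.15 * 1000) = 0.119365 m3
Vol water = 166 / 1000 = 0.166 m3
Vol sand = 760 / (2.65 * 1000) = 0.286792 m3
Vol gravel = 1051 / (2.70 * 1000) = 0.389259 m3
Total solid + water volume = 0.961417 m3
Air = (1 - 0.961417) * 100 = 3.86%

3.86


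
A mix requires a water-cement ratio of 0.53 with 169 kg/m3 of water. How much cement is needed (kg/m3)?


Cement = water / (w/c)
= 169 / 0.53
= 318.9 kg/m3

318.9


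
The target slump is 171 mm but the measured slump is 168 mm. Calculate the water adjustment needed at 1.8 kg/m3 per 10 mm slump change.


Difference = 171 - 168 = 3 mm
Water adjustment = 3 * 1.8 / 10 = 0.5 kg/m3

0.5


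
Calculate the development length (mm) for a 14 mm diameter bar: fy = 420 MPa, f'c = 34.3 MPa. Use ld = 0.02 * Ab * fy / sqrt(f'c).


Ab = pi * 14^2 / 4 = 153.938 mm2
ld = 0.02 * 153.938 * 420 / sqrt(34.3)
= 220.8 mm

220.8


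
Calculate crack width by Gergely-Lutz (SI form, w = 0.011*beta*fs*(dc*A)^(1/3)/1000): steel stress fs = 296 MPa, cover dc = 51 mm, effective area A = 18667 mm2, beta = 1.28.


w = 0.011 * beta * fs * (dc * A)^(1/3) / 1000
= 0.011 * 1.28 * 296 * (51 * 18667)^(1/3) / 1000
= 0.41 mm

0.41


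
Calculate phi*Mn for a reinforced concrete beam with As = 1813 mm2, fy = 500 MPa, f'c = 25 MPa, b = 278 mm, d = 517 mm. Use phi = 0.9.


a = As * fy / (0.85 * f'c * b)
= 1813 * 500 / (0.85 * 25 * 278)
= 153.449 mm
Mn = As * fy * (d - a/2) / 10^6
= 399.1097 kN-m
phi*Mn = 0.9 * 399.1097 = 359.2 kN-m

359.2


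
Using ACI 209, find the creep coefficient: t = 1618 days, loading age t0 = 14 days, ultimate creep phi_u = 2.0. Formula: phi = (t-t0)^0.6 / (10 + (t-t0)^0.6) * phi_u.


dt = 1618 - 14 = 1604
phi = 1604^0.6 / (10 + 1604^0.6) * 2.0
= 1.787

1.787


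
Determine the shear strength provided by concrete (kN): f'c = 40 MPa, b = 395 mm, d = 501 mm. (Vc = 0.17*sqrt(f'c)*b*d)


Vc = 0.17 * sqrt(40) * 395 * 501 / 1000
= 212.77 kN

212.77


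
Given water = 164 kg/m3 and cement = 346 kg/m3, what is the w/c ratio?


w/c = water / cement
w/c = 164 / 346 = 0.474

0.474


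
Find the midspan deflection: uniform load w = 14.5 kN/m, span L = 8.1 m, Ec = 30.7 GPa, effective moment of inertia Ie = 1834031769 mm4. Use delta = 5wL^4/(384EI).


Convert: L = 8.1 m = 8100 mm, Ec = 30.7 GPa = 30700 MPa
delta = 5 * 14.5 * 8100^4 / (384 * 30700 * 1834031769)
= 14.43 mm

14.43


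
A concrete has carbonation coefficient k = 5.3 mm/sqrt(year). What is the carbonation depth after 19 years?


depth = k * sqrt(t)
= 5.3 * sqrt(19)
= 23.1 mm

23.1


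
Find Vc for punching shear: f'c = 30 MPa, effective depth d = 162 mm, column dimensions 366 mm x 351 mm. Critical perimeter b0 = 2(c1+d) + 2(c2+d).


b0 = 2*(366 + 162) + 2*(351 + 162) = 2082 mm
Vc = 0.33 * sqrt(30) * 2082 * 162 / 1000
= 609.64 kN

609.64


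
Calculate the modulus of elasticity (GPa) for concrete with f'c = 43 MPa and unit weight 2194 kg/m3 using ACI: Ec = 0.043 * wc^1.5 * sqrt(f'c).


Ec = 0.043 * 2194^1.5 * sqrt(43) / 1000
= 28.98 GPa

28.98


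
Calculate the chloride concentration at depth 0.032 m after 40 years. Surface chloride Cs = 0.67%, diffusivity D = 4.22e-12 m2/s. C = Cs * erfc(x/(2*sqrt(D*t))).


t_seconds = 40 * 365.25 * 24 * 3600 = 1262304000.0 s
arg = 0.032 / (2 * sqrt(4.22e-12 * 1262304000.0))
= 0.2192
erfc(0.2192) = 0.7565
C = 0.67 * 0.7565 = 0.5069%

0.5069


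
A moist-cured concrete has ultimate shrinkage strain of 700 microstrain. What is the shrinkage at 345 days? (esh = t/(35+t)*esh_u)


esh(345) = 345 / (35 + 345) * 700
= 345 / 380 * 700
= 635.5 microstrain

635.5


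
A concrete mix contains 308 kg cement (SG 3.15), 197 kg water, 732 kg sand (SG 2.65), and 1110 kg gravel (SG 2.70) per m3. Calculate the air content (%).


Vol cement = 308 / (3.15 * 1000) = 0.097778 m3
Vol water = 197 / 1000 = 0.197 m3
Vol sand = 732 / (2.65 * 1000) = 0.276226 m3
Vol gravel = 1110 / (2.70 * 1000) = 0.411111 m3
Total solid + water volume = 0.982115 m3
Air = (1 - 0.982115) * 100 = 1.79%

1.79


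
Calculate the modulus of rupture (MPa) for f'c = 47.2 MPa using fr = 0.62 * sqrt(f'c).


fr = 0.62 * sqrt(47.2)
= 4.26 MPa

4.26


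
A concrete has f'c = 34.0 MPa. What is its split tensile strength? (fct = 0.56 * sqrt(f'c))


fct = 0.56 * sqrt(34.0)
= 0.56 * 5.831
= 3.265 MPa

3.265


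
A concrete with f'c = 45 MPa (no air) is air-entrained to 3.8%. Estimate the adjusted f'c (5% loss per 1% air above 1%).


Strength loss = (3.8 - 1) * 5 = 14.0%
f'c = 45 * (1 - 14.0/100)
= 38.7 MPa

38.7


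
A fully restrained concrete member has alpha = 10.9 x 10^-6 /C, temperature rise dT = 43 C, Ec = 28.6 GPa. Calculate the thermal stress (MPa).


sigma = alpha * dT * Ec
= 10.9e-6 * 43 * 28.6 * 1000
= 13.405 MPa

13.405


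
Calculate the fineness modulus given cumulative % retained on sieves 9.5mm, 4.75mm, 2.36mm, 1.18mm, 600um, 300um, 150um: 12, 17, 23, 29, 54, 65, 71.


FM = sum(cumulative % retained) / 100
= 271 / 100
= 2.71

2.71


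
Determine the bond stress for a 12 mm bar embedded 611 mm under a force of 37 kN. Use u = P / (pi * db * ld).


u = P / (pi * db * ld)
= 37 * 1000 / (pi * 12 * 611)
= 1.606 MPa

1.606


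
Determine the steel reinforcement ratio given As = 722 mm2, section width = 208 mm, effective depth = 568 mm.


rho = As / (b * d)
= 722 / (208 * 568)
= 0.0061

0.0061


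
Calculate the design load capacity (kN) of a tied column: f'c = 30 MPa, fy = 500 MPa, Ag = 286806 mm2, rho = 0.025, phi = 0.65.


Ast = rho * Ag = 0.025 * 286806 = 7170.15 mm2
phi*Pn = 0.65 * 0.80 * (0.85 * 30 * (286806 - 7170.15) + 500 * 7170.15) / 1000
= 5572.21 kN

5572.21


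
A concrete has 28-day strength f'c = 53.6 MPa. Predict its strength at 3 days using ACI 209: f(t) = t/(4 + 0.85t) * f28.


f(3) = 3 / (4 + 0.85 * 3) * 53.6
= 3 / 6.55 * 53.6
= 24.55 MPa

24.55


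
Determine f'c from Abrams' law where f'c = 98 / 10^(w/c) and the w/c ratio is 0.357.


f'c = 98 / 10^0.357
= 98 / 2.275
= 43.08 MPa

43.08


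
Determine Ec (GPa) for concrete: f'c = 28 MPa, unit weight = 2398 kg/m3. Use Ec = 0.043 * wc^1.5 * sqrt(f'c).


Ec = 0.043 * 2398^1.5 * sqrt(28) / 1000
= 26.72 GPa

26.72


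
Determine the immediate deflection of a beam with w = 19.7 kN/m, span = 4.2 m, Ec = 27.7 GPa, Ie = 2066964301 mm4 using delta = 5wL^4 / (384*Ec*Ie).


Convert: L = 4.2 m = 4200 mm, Ec = 27.7 GPa = 27700 MPa
delta = 5 * 19.7 * 4200^4 / (384 * 27700 * 2066964301)
= 1.39 mm

1.39


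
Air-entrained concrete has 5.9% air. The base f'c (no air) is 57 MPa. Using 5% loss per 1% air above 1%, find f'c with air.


Strength loss = (5.9 - 1) * 5 = 24.5%
f'c = 57 * (1 - 24.5/100)
= 43.04 MPa

43.04


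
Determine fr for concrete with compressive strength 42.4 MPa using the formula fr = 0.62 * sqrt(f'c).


fr = 0.62 * sqrt(42.4)
= 4.037 MPa

4.037


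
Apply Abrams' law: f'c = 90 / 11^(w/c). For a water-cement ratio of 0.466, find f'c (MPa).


f'c = 90 / 11^0.466
= 90 / 3.057
= 29.44 MPa

29.44


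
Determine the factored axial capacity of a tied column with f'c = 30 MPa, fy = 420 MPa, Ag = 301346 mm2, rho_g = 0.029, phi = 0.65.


Ast = rho * Ag = 0.029 * 301346 = 8739.034 mm2
phi*Pn = 0.65 * 0.80 * (0.85 * 30 * (301346 - 8739.034) + 420 * 8739.034) / 1000
= 5788.57 kN

5788.57


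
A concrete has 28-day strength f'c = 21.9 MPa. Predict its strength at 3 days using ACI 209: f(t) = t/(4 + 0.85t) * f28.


f(3) = 3 / (4 + 0.85 * 3) * 21.9
= 3 / 6.55 * 21.9
= 10.03 MPa

10.03


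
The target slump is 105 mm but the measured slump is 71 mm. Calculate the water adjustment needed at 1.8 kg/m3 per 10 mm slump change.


Difference = 105 - 71 = 34 mm
Water adjustment = 34 * 1.8 / 10 = 6.1 kg/m3

6.1


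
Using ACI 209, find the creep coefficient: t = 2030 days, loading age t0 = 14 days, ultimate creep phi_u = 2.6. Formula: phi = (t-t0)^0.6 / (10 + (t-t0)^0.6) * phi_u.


dt = 2030 - 14 = 2016
phi = 2016^0.6 / (10 + 2016^0.6) * 2.6
= 2.355

2.355


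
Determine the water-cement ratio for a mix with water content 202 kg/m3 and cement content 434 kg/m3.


w/c = water / cement
w/c = 202 / 434 = 0.465

0.465


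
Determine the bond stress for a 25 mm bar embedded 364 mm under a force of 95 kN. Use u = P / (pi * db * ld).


u = P / (pi * db * ld)
= 95 * 1000 / (pi * 25 * 364)
= 3.323 MPa

3.323


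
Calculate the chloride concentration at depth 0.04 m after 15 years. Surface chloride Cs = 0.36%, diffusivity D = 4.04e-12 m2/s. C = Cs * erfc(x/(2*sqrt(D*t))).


t_seconds = 15 * 365.25 * 24 * 3600 = 473364000.0 s
arg = 0.04 / (2 * sqrt(4.04e-12 * 473364000.0))
= 0.4573
erfc(0.4573) = 0.5178
C = 0.36 * 0.5178 = 0.1864%

0.1864


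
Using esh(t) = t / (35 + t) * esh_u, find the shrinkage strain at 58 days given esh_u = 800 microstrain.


esh(58) = 58 / (35 + 58) * 800
= 58 / 93 * 800
= 498.9 microstrain

498.9


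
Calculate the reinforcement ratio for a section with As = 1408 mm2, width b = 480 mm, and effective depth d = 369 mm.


rho = As / (b * d)
= 1408 / (480 * 369)
= 0.0079

0.0079


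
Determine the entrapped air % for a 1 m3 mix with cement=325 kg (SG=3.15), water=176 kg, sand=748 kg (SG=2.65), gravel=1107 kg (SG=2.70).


Vol cement = 325 / (3.15 * 1000) = 0.103175 m3
Vol water = 176 / 1000 = 0.176 m3
Vol sand = 748 / (2.65 * 1000) = 0.282264 m3
Vol gravel = 1107 / (2.70 * 1000) = 0.41 m3
Total solid + water volume = 0.971439 m3
Air = (1 - 0.971439) * 100 = 2.86%

2.86


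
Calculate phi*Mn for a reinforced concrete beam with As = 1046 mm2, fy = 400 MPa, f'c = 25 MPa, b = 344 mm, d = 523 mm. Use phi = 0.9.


a = As * fy / (0.85 * f'c * b)
= 1046 * 400 / (0.85 * 25 * 344)
= 57.2367 mm
Mn = As * fy * (d - a/2) / 10^6
= 206.8493 kN-m
phi*Mn = 0.9 * 206.8493 = 186.16 kN-m

186.16


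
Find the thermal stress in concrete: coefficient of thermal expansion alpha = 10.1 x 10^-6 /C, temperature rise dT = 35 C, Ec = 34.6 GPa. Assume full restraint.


sigma = alpha * dT * Ec
= 10.1e-6 * 35 * 34.6 * 1000
= 12.231 MPa

12.231


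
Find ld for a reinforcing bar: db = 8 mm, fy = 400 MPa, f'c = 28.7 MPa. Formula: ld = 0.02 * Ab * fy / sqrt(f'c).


Ab = pi * 8^2 / 4 = 50.265 mm2
ld = 0.02 * 50.265 * 400 / sqrt(28.7)
= 75.1 mm

75.1


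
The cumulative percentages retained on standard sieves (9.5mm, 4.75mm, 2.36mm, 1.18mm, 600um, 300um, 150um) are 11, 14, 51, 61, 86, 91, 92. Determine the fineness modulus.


FM = sum(cumulative % retained) / 100
= 406 / 100
= 4.06

4.06


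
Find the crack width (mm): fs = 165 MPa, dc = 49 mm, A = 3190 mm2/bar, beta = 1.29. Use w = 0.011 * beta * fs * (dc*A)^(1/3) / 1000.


w = 0.011 * beta * fs * (dc * A)^(1/3) / 1000
= 0.011 * 1.29 * 165 * (49 * 3190)^(1/3) / 1000
= 0.126 mm

0.126


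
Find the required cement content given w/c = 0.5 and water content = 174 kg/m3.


Cement = water / (w/c)
= 174 / 0.5
= 348.0 kg/m3

348.0


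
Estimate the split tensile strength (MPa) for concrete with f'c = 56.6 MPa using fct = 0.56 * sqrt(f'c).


fct = 0.56 * sqrt(56.6)
= 0.56 * 7.523
= 4.213 MPa

4.213


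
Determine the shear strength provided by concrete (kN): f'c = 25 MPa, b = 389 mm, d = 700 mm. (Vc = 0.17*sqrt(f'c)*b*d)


Vc = 0.17 * sqrt(25) * 389 * 700 / 1000
= 231.46 kN

231.46


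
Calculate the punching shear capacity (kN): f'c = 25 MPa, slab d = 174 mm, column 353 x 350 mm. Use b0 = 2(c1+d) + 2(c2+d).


b0 = 2*(353 + 174) + 2*(350 + 174) = 2102 mm
Vc = 0.33 * sqrt(25) * 2102 * 174 / 1000
= 603.48 kN

603.48


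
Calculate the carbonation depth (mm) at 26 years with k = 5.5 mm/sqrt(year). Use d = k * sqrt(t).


depth = k * sqrt(t)
= 5.5 * sqrt(26)
= 28.04 mm

28.04


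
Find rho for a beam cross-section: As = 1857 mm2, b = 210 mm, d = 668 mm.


rho = As / (b * d)
= 1857 / (210 * 668)
= 0.0132

0.0132


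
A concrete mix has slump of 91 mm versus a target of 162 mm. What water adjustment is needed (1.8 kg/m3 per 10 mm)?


Difference = 162 - 91 = 71 mm
Water adjustment = 71 * 1.8 / 10 = 12.8 kg/m3

12.8


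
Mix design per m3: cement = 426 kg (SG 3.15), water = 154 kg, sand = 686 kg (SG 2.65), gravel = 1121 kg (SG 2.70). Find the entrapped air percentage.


Vol cement = 426 / (3.15 * 1000) = 0.135238 m3
Vol water = 154 / 1000 = 0.154 m3
Vol sand = 686 / (2.65 * 1000) = 0.258868 m3
Vol gravel = 1121 / (2.70 * 1000) = 0.415185 m3
Total solid + water volume = 0.963291 m3
Air = (1 - 0.963291) * 100 = 3.67%

3.67


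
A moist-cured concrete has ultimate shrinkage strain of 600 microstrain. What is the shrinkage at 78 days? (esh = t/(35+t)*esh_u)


esh(78) = 78 / (35 + 78) * 600
= 78 / 113 * 600
= 414.2 microstrain

414.2


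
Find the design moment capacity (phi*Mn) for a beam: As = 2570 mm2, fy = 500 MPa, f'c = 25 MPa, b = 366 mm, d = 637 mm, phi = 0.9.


a = As * fy / (0.85 * f'c * b)
= 2570 * 500 / (0.85 * 25 * 366)
= 165.2202 mm
Mn = As * fy * (d - a/2) / 10^6
= 712.391 kN-m
phi*Mn = 0.9 * 712.391 = 641.15 kN-m

641.15


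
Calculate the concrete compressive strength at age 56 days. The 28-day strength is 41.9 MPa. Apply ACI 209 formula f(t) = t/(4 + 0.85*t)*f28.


f(56) = 56 / (4 + 0.85 * 56) * 41.9
= 56 / 51.6 * 41.9
= 45.47 MPa

45.47


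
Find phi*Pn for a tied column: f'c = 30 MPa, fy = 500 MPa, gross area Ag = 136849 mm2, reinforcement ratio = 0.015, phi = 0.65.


Ast = rho * Ag = 0.015 * 136849 = 2052.735 mm2
phi*Pn = 0.65 * 0.80 * (0.85 * 30 * (136849 - 2052.735) + 500 * 2052.735) / 1000
= 2321.11 kN

2321.11


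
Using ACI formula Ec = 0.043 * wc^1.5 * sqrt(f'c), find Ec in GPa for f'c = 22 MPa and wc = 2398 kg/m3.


Ec = 0.043 * 2398^1.5 * sqrt(22) / 1000
= 23.68 GPa

23.68


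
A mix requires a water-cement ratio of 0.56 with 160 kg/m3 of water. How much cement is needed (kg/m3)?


Cement = water / (w/c)
= 160 / 0.56
= 285.7 kg/m3

285.7


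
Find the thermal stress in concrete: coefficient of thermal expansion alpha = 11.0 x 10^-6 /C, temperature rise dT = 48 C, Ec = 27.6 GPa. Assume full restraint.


sigma = alpha * dT * Ec
= 11.0e-6 * 48 * 27.6 * 1000
= 14.573 MPa

14.573


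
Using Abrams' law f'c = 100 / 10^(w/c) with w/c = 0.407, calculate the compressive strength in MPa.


f'c = 100 / 10^0.407
= 100 / 2.553
= 39.17 MPa

39.17


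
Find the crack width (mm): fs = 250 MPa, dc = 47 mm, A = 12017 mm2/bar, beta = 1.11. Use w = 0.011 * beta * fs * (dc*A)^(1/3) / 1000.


w = 0.011 * beta * fs * (dc * A)^(1/3) / 1000
= 0.011 * 1.11 * 250 * (47 * 12017)^(1/3) / 1000
= 0.252 mm

0.252


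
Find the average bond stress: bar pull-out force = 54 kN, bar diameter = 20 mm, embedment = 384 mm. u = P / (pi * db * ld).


u = P / (pi * db * ld)
= 54 * 1000 / (pi * 20 * 384)
= 2.238 MPa

2.238


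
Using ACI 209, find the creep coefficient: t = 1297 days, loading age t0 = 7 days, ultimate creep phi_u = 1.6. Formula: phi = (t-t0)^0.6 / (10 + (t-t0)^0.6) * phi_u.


dt = 1297 - 7 = 1290
phi = 1290^0.6 / (10 + 1290^0.6) * 1.6
= 1.408

1.408


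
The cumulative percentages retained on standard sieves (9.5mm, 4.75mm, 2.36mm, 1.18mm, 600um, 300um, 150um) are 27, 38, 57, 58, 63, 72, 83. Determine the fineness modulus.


FM = sum(cumulative % retained) / 100
= 398 / 100
= 3.98

3.98


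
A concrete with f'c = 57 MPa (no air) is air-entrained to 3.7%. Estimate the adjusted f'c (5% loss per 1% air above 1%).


Strength loss = (3.7 - 1) * 5 = 13.5%
f'c = 57 * (1 - 13.5/100)
= 49.3 MPa

49.3


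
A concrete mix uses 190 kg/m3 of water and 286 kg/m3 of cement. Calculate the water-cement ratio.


w/c = water / cement
w/c = 190 / 286 = 0.664

0.664


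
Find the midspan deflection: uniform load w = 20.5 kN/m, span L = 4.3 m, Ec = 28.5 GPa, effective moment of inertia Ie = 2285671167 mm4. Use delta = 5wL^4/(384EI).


Convert: L = 4.3 m = 4300 mm, Ec = 28.5 GPa = 28500 MPa
delta = 5 * 20.5 * 4300^4 / (384 * 28500 * 2285671167)
= 1.4 mm

1.4


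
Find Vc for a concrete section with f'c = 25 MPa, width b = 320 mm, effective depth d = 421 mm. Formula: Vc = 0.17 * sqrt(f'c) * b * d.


Vc = 0.17 * sqrt(25) * 320 * 421 / 1000
= 114.51 kN

114.51


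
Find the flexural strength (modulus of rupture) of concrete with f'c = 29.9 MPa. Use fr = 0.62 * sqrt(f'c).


fr = 0.62 * sqrt(29.9)
= 3.39 MPa

3.39


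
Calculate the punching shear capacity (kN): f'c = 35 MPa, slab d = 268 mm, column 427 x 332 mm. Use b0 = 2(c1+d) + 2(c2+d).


b0 = 2*(427 + 268) + 2*(332 + 268) = 2590 mm
Vc = 0.33 * sqrt(35) * 2590 * 268 / 1000
= 1355.13 kN

1355.13


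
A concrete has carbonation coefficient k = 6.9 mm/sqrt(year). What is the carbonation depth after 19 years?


depth = k * sqrt(t)
= 6.9 * sqrt(19)
= 30.08 mm

30.08


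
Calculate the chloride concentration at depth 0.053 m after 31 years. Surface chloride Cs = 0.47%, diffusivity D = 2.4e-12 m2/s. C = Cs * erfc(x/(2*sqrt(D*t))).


t_seconds = 31 * 365.25 * 24 * 3600 = 978285600.0 s
arg = 0.053 / (2 * sqrt(2.4e-12 * 978285600.0))
= 0.5469
erfc(0.5469) = 0.4393
C = 0.47 * 0.4393 = 0.2065%

0.2065


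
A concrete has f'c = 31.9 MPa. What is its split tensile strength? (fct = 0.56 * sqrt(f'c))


fct = 0.56 * sqrt(31.9)
= 0.56 * 5.648
= 3.163 MPa

3.163


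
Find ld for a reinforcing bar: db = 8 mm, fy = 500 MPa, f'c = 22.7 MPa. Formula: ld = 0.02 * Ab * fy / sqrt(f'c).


Ab = pi * 8^2 / 4 = 50.265 mm2
ld = 0.02 * 50.265 * 500 / sqrt(22.7)
= 105.5 mm

105.5


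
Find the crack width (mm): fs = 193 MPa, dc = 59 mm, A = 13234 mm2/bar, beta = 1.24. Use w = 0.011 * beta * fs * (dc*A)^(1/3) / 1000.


w = 0.011 * beta * fs * (dc * A)^(1/3) / 1000
= 0.011 * 1.24 * 193 * (59 * 13234)^(1/3) / 1000
= 0.242 mm

0.242


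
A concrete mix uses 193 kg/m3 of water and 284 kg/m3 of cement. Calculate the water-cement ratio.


w/c = water / cement
w/c = 193 / 284 = 0.68

0.68


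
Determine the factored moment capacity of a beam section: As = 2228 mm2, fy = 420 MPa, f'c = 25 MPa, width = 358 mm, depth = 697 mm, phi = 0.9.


a = As * fy / (0.85 * f'c * b)
= 2228 * 420 / (0.85 * 25 * 358)
= 123.0049 mm
Mn = As * fy * (d - a/2) / 10^6
= 594.6732 kN-m
phi*Mn = 0.9 * 594.6732 = 535.21 kN-m

535.21


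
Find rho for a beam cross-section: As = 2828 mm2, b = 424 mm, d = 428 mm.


rho = As / (b * d)
= 2828 / (424 * 428)
= 0.0156

0.0156


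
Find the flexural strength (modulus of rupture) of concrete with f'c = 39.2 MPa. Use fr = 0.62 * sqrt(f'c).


fr = 0.62 * sqrt(39.2)
= 3.882 MPa

3.882


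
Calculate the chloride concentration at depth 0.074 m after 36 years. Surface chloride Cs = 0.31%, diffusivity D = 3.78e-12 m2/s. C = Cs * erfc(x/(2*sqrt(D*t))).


t_seconds = 36 * 365.25 * 24 * 3600 = 1136073600.0 s
arg = 0.074 / (2 * sqrt(3.78e-12 * 1136073600.0))
= 0.5646
erfc(0.5646) = 0.4246
C = 0.31 * 0.4246 = 0.1316%

0.1316


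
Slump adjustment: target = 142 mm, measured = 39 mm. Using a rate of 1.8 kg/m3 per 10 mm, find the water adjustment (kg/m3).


Difference = 142 - 39 = 103 mm
Water adjustment = 103 * 1.8 / 10 = 18.5 kg/m3

18.5


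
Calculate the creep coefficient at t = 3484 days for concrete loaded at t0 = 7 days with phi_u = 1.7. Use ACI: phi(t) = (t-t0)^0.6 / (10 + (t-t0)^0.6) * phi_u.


dt = 3484 - 7 = 3477
phi = 3477^0.6 / (10 + 3477^0.6) * 1.7
= 1.581

1.581


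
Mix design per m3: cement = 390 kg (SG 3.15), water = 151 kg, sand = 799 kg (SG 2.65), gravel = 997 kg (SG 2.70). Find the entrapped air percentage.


Vol cement = 390 / (3.15 * 1000) = 0.12381 m3
Vol water = 151 / 1000 = 0.151 m3
Vol sand = 799 / (2.65 * 1000) = 0.301509 m3
Vol gravel = 997 / (2.70 * 1000) = 0.369259 m3
Total solid + water volume = 0.945578 m3
Air = (1 - 0.945578) * 100 = 5.44%

5.44


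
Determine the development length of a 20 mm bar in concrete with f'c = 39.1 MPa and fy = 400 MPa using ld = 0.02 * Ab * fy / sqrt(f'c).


Ab = pi * 20^2 / 4 = 314.159 mm2
ld = 0.02 * 314.159 * 400 / sqrt(39.1)
= 401.9 mm

401.9


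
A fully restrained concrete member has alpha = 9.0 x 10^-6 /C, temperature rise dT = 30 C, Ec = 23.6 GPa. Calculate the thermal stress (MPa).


sigma = alpha * dT * Ec
= 9.0e-6 * 30 * 23.6 * 1000
= 6.372 MPa

6.372


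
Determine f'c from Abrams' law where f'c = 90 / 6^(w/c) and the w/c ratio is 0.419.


f'c = 90 / 6^0.419
= 90 / 2.119
= 42.48 MPa

42.48


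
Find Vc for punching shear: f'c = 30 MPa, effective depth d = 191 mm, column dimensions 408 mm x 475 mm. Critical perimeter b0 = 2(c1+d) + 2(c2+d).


b0 = 2*(408 + 191) + 2*(475 + 191) = 2530 mm
Vc = 0.33 * sqrt(30) * 2530 * 191 / 1000
= 873.43 kN

873.43


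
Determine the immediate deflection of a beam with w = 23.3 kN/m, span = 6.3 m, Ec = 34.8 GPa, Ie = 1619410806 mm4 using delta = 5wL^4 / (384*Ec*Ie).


Convert: L = 6.3 m = 6300 mm, Ec = 34.8 GPa = 34800 MPa
delta = 5 * 23.3 * 6300^4 / (384 * 34800 * 1619410806)
= 8.48 mm

8.48


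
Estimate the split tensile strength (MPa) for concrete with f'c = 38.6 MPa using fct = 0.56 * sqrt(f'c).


fct = 0.56 * sqrt(38.6)
= 0.56 * 6.213
= 3.479 MPa

3.479


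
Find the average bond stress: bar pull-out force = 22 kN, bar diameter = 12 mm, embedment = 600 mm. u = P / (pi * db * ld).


u = P / (pi * db * ld)
= 22 * 1000 / (pi * 12 * 600)
= 0.973 MPa

0.973


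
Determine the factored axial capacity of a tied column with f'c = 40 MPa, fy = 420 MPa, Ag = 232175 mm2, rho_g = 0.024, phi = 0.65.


Ast = rho * Ag = 0.024 * 232175 = 5572.2 mm2
phi*Pn = 0.65 * 0.80 * (0.85 * 40 * (232175 - 5572.2) + 420 * 5572.2) / 1000
= 5223.31 kN

5223.31


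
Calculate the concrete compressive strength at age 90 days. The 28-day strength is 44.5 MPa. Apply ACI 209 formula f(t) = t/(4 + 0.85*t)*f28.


f(90) = 90 / (4 + 0.85 * 90) * 44.5
= 90 / 80.5 * 44.5
= 49.75 MPa

49.75


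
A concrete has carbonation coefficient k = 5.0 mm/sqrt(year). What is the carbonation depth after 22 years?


depth = k * sqrt(t)
= 5.0 * sqrt(22)
= 23.45 mm

23.45


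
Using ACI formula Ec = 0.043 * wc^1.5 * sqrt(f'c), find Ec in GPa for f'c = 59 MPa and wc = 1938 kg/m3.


Ec = 0.043 * 1938^1.5 * sqrt(59) / 1000
= 28.18 GPa

28.18


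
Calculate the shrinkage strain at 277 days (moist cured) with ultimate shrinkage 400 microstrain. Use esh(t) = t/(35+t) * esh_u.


esh(277) = 277 / (35 + 277) * 400
= 277 / 312 * 400
= 355.1 microstrain

355.1
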